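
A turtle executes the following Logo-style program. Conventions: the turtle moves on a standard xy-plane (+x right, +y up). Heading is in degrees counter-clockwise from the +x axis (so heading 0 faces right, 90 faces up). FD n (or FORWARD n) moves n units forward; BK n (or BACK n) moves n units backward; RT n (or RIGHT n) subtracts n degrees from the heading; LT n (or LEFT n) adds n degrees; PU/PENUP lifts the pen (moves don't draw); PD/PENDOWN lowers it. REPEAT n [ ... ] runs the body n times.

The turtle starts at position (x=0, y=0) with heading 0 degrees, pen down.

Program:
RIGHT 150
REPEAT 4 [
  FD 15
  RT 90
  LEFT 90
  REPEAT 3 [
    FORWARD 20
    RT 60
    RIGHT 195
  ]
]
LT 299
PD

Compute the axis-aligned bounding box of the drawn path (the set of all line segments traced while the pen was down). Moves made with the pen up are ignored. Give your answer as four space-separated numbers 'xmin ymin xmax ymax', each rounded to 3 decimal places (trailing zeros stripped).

Answer: -52.3 -31.642 0 19.89

Derivation:
Executing turtle program step by step:
Start: pos=(0,0), heading=0, pen down
RT 150: heading 0 -> 210
REPEAT 4 [
  -- iteration 1/4 --
  FD 15: (0,0) -> (-12.99,-7.5) [heading=210, draw]
  RT 90: heading 210 -> 120
  LT 90: heading 120 -> 210
  REPEAT 3 [
    -- iteration 1/3 --
    FD 20: (-12.99,-7.5) -> (-30.311,-17.5) [heading=210, draw]
    RT 60: heading 210 -> 150
    RT 195: heading 150 -> 315
    -- iteration 2/3 --
    FD 20: (-30.311,-17.5) -> (-16.169,-31.642) [heading=315, draw]
    RT 60: heading 315 -> 255
    RT 195: heading 255 -> 60
    -- iteration 3/3 --
    FD 20: (-16.169,-31.642) -> (-6.169,-14.322) [heading=60, draw]
    RT 60: heading 60 -> 0
    RT 195: heading 0 -> 165
  ]
  -- iteration 2/4 --
  FD 15: (-6.169,-14.322) -> (-20.658,-10.439) [heading=165, draw]
  RT 90: heading 165 -> 75
  LT 90: heading 75 -> 165
  REPEAT 3 [
    -- iteration 1/3 --
    FD 20: (-20.658,-10.439) -> (-39.976,-5.263) [heading=165, draw]
    RT 60: heading 165 -> 105
    RT 195: heading 105 -> 270
    -- iteration 2/3 --
    FD 20: (-39.976,-5.263) -> (-39.976,-25.263) [heading=270, draw]
    RT 60: heading 270 -> 210
    RT 195: heading 210 -> 15
    -- iteration 3/3 --
    FD 20: (-39.976,-25.263) -> (-20.658,-20.087) [heading=15, draw]
    RT 60: heading 15 -> 315
    RT 195: heading 315 -> 120
  ]
  -- iteration 3/4 --
  FD 15: (-20.658,-20.087) -> (-28.158,-7.096) [heading=120, draw]
  RT 90: heading 120 -> 30
  LT 90: heading 30 -> 120
  REPEAT 3 [
    -- iteration 1/3 --
    FD 20: (-28.158,-7.096) -> (-38.158,10.224) [heading=120, draw]
    RT 60: heading 120 -> 60
    RT 195: heading 60 -> 225
    -- iteration 2/3 --
    FD 20: (-38.158,10.224) -> (-52.3,-3.918) [heading=225, draw]
    RT 60: heading 225 -> 165
    RT 195: heading 165 -> 330
    -- iteration 3/3 --
    FD 20: (-52.3,-3.918) -> (-34.979,-13.918) [heading=330, draw]
    RT 60: heading 330 -> 270
    RT 195: heading 270 -> 75
  ]
  -- iteration 4/4 --
  FD 15: (-34.979,-13.918) -> (-31.097,0.571) [heading=75, draw]
  RT 90: heading 75 -> 345
  LT 90: heading 345 -> 75
  REPEAT 3 [
    -- iteration 1/3 --
    FD 20: (-31.097,0.571) -> (-25.921,19.89) [heading=75, draw]
    RT 60: heading 75 -> 15
    RT 195: heading 15 -> 180
    -- iteration 2/3 --
    FD 20: (-25.921,19.89) -> (-45.921,19.89) [heading=180, draw]
    RT 60: heading 180 -> 120
    RT 195: heading 120 -> 285
    -- iteration 3/3 --
    FD 20: (-45.921,19.89) -> (-40.744,0.571) [heading=285, draw]
    RT 60: heading 285 -> 225
    RT 195: heading 225 -> 30
  ]
]
LT 299: heading 30 -> 329
PD: pen down
Final: pos=(-40.744,0.571), heading=329, 16 segment(s) drawn

Segment endpoints: x in {-52.3, -45.921, -40.744, -39.976, -39.976, -38.158, -34.979, -31.097, -30.311, -28.158, -25.921, -20.658, -20.658, -16.169, -12.99, -6.169, 0}, y in {-31.642, -25.263, -20.087, -17.5, -14.322, -13.918, -10.439, -7.5, -7.096, -5.263, -3.918, 0, 0.571, 0.571, 10.224, 19.89, 19.89}
xmin=-52.3, ymin=-31.642, xmax=0, ymax=19.89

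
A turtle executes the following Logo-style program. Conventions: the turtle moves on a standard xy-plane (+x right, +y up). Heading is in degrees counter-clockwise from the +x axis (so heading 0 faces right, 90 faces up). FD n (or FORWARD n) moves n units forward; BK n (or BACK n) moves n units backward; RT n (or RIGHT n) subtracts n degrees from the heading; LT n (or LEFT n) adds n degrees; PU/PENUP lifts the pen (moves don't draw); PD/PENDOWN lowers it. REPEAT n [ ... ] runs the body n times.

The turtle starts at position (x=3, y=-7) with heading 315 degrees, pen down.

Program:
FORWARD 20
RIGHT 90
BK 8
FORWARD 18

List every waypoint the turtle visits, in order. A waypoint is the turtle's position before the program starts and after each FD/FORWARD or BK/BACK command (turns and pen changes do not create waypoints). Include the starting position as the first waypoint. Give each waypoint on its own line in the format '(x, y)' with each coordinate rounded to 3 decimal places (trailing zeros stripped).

Executing turtle program step by step:
Start: pos=(3,-7), heading=315, pen down
FD 20: (3,-7) -> (17.142,-21.142) [heading=315, draw]
RT 90: heading 315 -> 225
BK 8: (17.142,-21.142) -> (22.799,-15.485) [heading=225, draw]
FD 18: (22.799,-15.485) -> (10.071,-28.213) [heading=225, draw]
Final: pos=(10.071,-28.213), heading=225, 3 segment(s) drawn
Waypoints (4 total):
(3, -7)
(17.142, -21.142)
(22.799, -15.485)
(10.071, -28.213)

Answer: (3, -7)
(17.142, -21.142)
(22.799, -15.485)
(10.071, -28.213)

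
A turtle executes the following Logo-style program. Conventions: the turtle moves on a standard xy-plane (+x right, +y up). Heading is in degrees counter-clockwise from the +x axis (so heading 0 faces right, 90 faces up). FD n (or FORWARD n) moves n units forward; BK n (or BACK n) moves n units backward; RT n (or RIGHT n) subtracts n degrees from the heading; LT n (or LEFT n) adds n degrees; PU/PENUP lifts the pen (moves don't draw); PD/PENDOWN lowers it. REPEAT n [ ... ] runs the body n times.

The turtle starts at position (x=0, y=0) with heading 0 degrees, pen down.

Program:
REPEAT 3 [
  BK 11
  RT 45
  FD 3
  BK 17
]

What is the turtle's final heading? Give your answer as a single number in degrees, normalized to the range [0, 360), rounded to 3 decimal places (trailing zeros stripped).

Executing turtle program step by step:
Start: pos=(0,0), heading=0, pen down
REPEAT 3 [
  -- iteration 1/3 --
  BK 11: (0,0) -> (-11,0) [heading=0, draw]
  RT 45: heading 0 -> 315
  FD 3: (-11,0) -> (-8.879,-2.121) [heading=315, draw]
  BK 17: (-8.879,-2.121) -> (-20.899,9.899) [heading=315, draw]
  -- iteration 2/3 --
  BK 11: (-20.899,9.899) -> (-28.678,17.678) [heading=315, draw]
  RT 45: heading 315 -> 270
  FD 3: (-28.678,17.678) -> (-28.678,14.678) [heading=270, draw]
  BK 17: (-28.678,14.678) -> (-28.678,31.678) [heading=270, draw]
  -- iteration 3/3 --
  BK 11: (-28.678,31.678) -> (-28.678,42.678) [heading=270, draw]
  RT 45: heading 270 -> 225
  FD 3: (-28.678,42.678) -> (-30.799,40.556) [heading=225, draw]
  BK 17: (-30.799,40.556) -> (-18.778,52.577) [heading=225, draw]
]
Final: pos=(-18.778,52.577), heading=225, 9 segment(s) drawn

Answer: 225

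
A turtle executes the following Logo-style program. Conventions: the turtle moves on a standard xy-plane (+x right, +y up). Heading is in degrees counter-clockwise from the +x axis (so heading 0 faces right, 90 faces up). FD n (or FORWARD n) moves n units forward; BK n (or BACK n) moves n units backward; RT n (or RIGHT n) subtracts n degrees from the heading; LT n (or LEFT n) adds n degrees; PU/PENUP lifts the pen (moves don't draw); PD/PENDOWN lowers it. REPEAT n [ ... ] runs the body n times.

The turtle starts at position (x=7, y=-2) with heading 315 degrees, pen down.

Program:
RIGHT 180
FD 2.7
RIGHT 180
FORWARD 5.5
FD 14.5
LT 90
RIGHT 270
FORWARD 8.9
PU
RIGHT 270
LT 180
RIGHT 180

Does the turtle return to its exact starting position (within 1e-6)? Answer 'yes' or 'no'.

Answer: no

Derivation:
Executing turtle program step by step:
Start: pos=(7,-2), heading=315, pen down
RT 180: heading 315 -> 135
FD 2.7: (7,-2) -> (5.091,-0.091) [heading=135, draw]
RT 180: heading 135 -> 315
FD 5.5: (5.091,-0.091) -> (8.98,-3.98) [heading=315, draw]
FD 14.5: (8.98,-3.98) -> (19.233,-14.233) [heading=315, draw]
LT 90: heading 315 -> 45
RT 270: heading 45 -> 135
FD 8.9: (19.233,-14.233) -> (12.94,-7.94) [heading=135, draw]
PU: pen up
RT 270: heading 135 -> 225
LT 180: heading 225 -> 45
RT 180: heading 45 -> 225
Final: pos=(12.94,-7.94), heading=225, 4 segment(s) drawn

Start position: (7, -2)
Final position: (12.94, -7.94)
Distance = 8.4; >= 1e-6 -> NOT closed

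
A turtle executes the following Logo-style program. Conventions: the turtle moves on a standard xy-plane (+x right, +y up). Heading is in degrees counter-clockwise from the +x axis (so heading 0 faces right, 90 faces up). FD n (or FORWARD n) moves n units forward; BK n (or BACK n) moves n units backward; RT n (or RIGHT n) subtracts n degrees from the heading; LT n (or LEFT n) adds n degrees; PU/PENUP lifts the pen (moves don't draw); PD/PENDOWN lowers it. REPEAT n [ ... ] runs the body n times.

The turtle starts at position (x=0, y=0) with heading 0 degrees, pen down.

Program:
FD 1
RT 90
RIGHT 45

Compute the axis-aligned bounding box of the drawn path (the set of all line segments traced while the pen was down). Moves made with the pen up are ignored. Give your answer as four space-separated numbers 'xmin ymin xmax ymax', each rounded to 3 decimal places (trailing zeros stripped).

Answer: 0 0 1 0

Derivation:
Executing turtle program step by step:
Start: pos=(0,0), heading=0, pen down
FD 1: (0,0) -> (1,0) [heading=0, draw]
RT 90: heading 0 -> 270
RT 45: heading 270 -> 225
Final: pos=(1,0), heading=225, 1 segment(s) drawn

Segment endpoints: x in {0, 1}, y in {0}
xmin=0, ymin=0, xmax=1, ymax=0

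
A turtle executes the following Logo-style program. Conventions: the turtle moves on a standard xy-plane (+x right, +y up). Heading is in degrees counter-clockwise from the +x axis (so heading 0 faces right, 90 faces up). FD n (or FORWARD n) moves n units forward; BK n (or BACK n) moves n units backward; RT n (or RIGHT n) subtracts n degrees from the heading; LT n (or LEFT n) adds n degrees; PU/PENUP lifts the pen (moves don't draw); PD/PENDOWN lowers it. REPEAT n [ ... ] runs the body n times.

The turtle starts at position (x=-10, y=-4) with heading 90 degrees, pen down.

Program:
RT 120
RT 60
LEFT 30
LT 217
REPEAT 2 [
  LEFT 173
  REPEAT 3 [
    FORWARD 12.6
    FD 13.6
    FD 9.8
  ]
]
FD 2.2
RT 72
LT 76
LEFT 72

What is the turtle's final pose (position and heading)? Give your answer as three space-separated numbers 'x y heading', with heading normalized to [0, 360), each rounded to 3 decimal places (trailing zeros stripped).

Answer: -4.479 8.32 219

Derivation:
Executing turtle program step by step:
Start: pos=(-10,-4), heading=90, pen down
RT 120: heading 90 -> 330
RT 60: heading 330 -> 270
LT 30: heading 270 -> 300
LT 217: heading 300 -> 157
REPEAT 2 [
  -- iteration 1/2 --
  LT 173: heading 157 -> 330
  REPEAT 3 [
    -- iteration 1/3 --
    FD 12.6: (-10,-4) -> (0.912,-10.3) [heading=330, draw]
    FD 13.6: (0.912,-10.3) -> (12.69,-17.1) [heading=330, draw]
    FD 9.8: (12.69,-17.1) -> (21.177,-22) [heading=330, draw]
    -- iteration 2/3 --
    FD 12.6: (21.177,-22) -> (32.089,-28.3) [heading=330, draw]
    FD 13.6: (32.089,-28.3) -> (43.867,-35.1) [heading=330, draw]
    FD 9.8: (43.867,-35.1) -> (52.354,-40) [heading=330, draw]
    -- iteration 3/3 --
    FD 12.6: (52.354,-40) -> (63.266,-46.3) [heading=330, draw]
    FD 13.6: (63.266,-46.3) -> (75.044,-53.1) [heading=330, draw]
    FD 9.8: (75.044,-53.1) -> (83.531,-58) [heading=330, draw]
  ]
  -- iteration 2/2 --
  LT 173: heading 330 -> 143
  REPEAT 3 [
    -- iteration 1/3 --
    FD 12.6: (83.531,-58) -> (73.468,-50.417) [heading=143, draw]
    FD 13.6: (73.468,-50.417) -> (62.606,-42.232) [heading=143, draw]
    FD 9.8: (62.606,-42.232) -> (54.78,-36.335) [heading=143, draw]
    -- iteration 2/3 --
    FD 12.6: (54.78,-36.335) -> (44.717,-28.752) [heading=143, draw]
    FD 13.6: (44.717,-28.752) -> (33.856,-20.567) [heading=143, draw]
    FD 9.8: (33.856,-20.567) -> (26.029,-14.669) [heading=143, draw]
    -- iteration 3/3 --
    FD 12.6: (26.029,-14.669) -> (15.966,-7.086) [heading=143, draw]
    FD 13.6: (15.966,-7.086) -> (5.105,1.098) [heading=143, draw]
    FD 9.8: (5.105,1.098) -> (-2.722,6.996) [heading=143, draw]
  ]
]
FD 2.2: (-2.722,6.996) -> (-4.479,8.32) [heading=143, draw]
RT 72: heading 143 -> 71
LT 76: heading 71 -> 147
LT 72: heading 147 -> 219
Final: pos=(-4.479,8.32), heading=219, 19 segment(s) drawn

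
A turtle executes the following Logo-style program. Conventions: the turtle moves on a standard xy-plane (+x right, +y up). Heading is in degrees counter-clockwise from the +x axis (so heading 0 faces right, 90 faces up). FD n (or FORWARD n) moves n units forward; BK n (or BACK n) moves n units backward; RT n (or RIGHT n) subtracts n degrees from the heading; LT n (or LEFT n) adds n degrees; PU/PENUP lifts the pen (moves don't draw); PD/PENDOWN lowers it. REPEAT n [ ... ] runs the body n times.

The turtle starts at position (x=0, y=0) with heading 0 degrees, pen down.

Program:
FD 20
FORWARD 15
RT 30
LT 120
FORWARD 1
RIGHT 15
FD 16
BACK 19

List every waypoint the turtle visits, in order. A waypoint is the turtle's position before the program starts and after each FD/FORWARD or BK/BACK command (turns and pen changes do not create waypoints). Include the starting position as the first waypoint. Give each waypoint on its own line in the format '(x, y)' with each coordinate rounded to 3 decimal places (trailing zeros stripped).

Answer: (0, 0)
(20, 0)
(35, 0)
(35, 1)
(39.141, 16.455)
(34.224, -1.898)

Derivation:
Executing turtle program step by step:
Start: pos=(0,0), heading=0, pen down
FD 20: (0,0) -> (20,0) [heading=0, draw]
FD 15: (20,0) -> (35,0) [heading=0, draw]
RT 30: heading 0 -> 330
LT 120: heading 330 -> 90
FD 1: (35,0) -> (35,1) [heading=90, draw]
RT 15: heading 90 -> 75
FD 16: (35,1) -> (39.141,16.455) [heading=75, draw]
BK 19: (39.141,16.455) -> (34.224,-1.898) [heading=75, draw]
Final: pos=(34.224,-1.898), heading=75, 5 segment(s) drawn
Waypoints (6 total):
(0, 0)
(20, 0)
(35, 0)
(35, 1)
(39.141, 16.455)
(34.224, -1.898)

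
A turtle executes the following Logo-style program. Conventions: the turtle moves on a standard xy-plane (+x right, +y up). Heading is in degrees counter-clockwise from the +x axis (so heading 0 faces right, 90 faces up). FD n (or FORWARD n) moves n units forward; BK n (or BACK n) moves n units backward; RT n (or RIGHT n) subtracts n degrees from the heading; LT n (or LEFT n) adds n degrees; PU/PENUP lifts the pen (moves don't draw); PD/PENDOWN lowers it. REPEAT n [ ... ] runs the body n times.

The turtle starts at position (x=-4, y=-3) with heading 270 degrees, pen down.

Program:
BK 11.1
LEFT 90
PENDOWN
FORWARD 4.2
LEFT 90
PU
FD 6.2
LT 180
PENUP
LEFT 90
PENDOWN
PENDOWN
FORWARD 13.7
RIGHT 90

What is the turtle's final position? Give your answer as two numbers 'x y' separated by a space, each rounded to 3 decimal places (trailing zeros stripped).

Answer: 13.9 14.3

Derivation:
Executing turtle program step by step:
Start: pos=(-4,-3), heading=270, pen down
BK 11.1: (-4,-3) -> (-4,8.1) [heading=270, draw]
LT 90: heading 270 -> 0
PD: pen down
FD 4.2: (-4,8.1) -> (0.2,8.1) [heading=0, draw]
LT 90: heading 0 -> 90
PU: pen up
FD 6.2: (0.2,8.1) -> (0.2,14.3) [heading=90, move]
LT 180: heading 90 -> 270
PU: pen up
LT 90: heading 270 -> 0
PD: pen down
PD: pen down
FD 13.7: (0.2,14.3) -> (13.9,14.3) [heading=0, draw]
RT 90: heading 0 -> 270
Final: pos=(13.9,14.3), heading=270, 3 segment(s) drawn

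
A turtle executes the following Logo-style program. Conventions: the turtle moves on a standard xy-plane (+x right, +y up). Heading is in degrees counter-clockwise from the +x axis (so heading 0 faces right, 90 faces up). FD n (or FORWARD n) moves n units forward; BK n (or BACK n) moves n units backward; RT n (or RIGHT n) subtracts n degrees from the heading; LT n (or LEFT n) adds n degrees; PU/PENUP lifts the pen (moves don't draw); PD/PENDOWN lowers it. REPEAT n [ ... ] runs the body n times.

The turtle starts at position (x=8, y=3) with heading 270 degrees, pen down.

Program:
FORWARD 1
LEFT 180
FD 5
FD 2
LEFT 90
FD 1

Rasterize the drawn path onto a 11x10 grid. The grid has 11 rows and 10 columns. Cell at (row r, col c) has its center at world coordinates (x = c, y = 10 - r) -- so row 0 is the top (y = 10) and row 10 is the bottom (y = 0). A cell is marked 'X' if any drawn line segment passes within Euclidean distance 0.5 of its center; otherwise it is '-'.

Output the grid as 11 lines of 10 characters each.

Answer: ----------
-------XX-
--------X-
--------X-
--------X-
--------X-
--------X-
--------X-
--------X-
----------
----------

Derivation:
Segment 0: (8,3) -> (8,2)
Segment 1: (8,2) -> (8,7)
Segment 2: (8,7) -> (8,9)
Segment 3: (8,9) -> (7,9)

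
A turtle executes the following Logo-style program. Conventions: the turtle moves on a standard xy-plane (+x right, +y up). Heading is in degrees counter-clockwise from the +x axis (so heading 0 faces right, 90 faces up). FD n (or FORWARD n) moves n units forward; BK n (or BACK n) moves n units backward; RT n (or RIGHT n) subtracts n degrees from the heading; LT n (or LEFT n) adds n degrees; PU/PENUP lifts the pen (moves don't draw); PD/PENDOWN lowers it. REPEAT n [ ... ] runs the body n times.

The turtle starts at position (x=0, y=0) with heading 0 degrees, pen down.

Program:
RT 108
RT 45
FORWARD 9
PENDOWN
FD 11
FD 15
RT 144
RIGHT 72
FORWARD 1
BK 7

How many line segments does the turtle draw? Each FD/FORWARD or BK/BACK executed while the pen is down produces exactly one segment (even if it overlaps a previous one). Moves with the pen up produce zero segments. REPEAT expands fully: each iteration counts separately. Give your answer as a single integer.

Answer: 5

Derivation:
Executing turtle program step by step:
Start: pos=(0,0), heading=0, pen down
RT 108: heading 0 -> 252
RT 45: heading 252 -> 207
FD 9: (0,0) -> (-8.019,-4.086) [heading=207, draw]
PD: pen down
FD 11: (-8.019,-4.086) -> (-17.82,-9.08) [heading=207, draw]
FD 15: (-17.82,-9.08) -> (-31.185,-15.89) [heading=207, draw]
RT 144: heading 207 -> 63
RT 72: heading 63 -> 351
FD 1: (-31.185,-15.89) -> (-30.198,-16.046) [heading=351, draw]
BK 7: (-30.198,-16.046) -> (-37.111,-14.951) [heading=351, draw]
Final: pos=(-37.111,-14.951), heading=351, 5 segment(s) drawn
Segments drawn: 5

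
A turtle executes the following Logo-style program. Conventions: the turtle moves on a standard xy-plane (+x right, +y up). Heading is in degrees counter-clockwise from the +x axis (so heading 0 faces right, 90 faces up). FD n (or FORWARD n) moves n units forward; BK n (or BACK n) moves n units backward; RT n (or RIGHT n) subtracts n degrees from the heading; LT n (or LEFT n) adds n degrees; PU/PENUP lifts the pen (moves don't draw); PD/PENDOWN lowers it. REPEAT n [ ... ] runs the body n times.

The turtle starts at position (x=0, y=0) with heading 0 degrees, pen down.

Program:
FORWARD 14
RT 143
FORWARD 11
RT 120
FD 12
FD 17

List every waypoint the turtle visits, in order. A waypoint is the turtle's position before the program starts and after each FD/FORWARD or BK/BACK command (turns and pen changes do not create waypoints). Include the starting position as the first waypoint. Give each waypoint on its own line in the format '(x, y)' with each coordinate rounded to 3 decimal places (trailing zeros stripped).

Executing turtle program step by step:
Start: pos=(0,0), heading=0, pen down
FD 14: (0,0) -> (14,0) [heading=0, draw]
RT 143: heading 0 -> 217
FD 11: (14,0) -> (5.215,-6.62) [heading=217, draw]
RT 120: heading 217 -> 97
FD 12: (5.215,-6.62) -> (3.753,5.291) [heading=97, draw]
FD 17: (3.753,5.291) -> (1.681,22.164) [heading=97, draw]
Final: pos=(1.681,22.164), heading=97, 4 segment(s) drawn
Waypoints (5 total):
(0, 0)
(14, 0)
(5.215, -6.62)
(3.753, 5.291)
(1.681, 22.164)

Answer: (0, 0)
(14, 0)
(5.215, -6.62)
(3.753, 5.291)
(1.681, 22.164)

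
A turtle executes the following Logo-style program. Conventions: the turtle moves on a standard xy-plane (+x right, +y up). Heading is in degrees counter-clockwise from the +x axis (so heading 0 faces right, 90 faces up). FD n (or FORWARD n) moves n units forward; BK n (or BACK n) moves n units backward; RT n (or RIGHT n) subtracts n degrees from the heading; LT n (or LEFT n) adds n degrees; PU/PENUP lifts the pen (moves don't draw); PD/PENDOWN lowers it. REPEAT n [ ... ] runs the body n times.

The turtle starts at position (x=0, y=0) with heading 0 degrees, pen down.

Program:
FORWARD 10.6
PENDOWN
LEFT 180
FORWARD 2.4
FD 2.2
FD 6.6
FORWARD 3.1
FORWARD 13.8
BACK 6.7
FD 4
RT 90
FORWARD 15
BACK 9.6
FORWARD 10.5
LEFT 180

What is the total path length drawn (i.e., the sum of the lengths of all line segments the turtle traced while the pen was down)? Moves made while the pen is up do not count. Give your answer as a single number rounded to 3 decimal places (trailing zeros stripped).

Executing turtle program step by step:
Start: pos=(0,0), heading=0, pen down
FD 10.6: (0,0) -> (10.6,0) [heading=0, draw]
PD: pen down
LT 180: heading 0 -> 180
FD 2.4: (10.6,0) -> (8.2,0) [heading=180, draw]
FD 2.2: (8.2,0) -> (6,0) [heading=180, draw]
FD 6.6: (6,0) -> (-0.6,0) [heading=180, draw]
FD 3.1: (-0.6,0) -> (-3.7,0) [heading=180, draw]
FD 13.8: (-3.7,0) -> (-17.5,0) [heading=180, draw]
BK 6.7: (-17.5,0) -> (-10.8,0) [heading=180, draw]
FD 4: (-10.8,0) -> (-14.8,0) [heading=180, draw]
RT 90: heading 180 -> 90
FD 15: (-14.8,0) -> (-14.8,15) [heading=90, draw]
BK 9.6: (-14.8,15) -> (-14.8,5.4) [heading=90, draw]
FD 10.5: (-14.8,5.4) -> (-14.8,15.9) [heading=90, draw]
LT 180: heading 90 -> 270
Final: pos=(-14.8,15.9), heading=270, 11 segment(s) drawn

Segment lengths:
  seg 1: (0,0) -> (10.6,0), length = 10.6
  seg 2: (10.6,0) -> (8.2,0), length = 2.4
  seg 3: (8.2,0) -> (6,0), length = 2.2
  seg 4: (6,0) -> (-0.6,0), length = 6.6
  seg 5: (-0.6,0) -> (-3.7,0), length = 3.1
  seg 6: (-3.7,0) -> (-17.5,0), length = 13.8
  seg 7: (-17.5,0) -> (-10.8,0), length = 6.7
  seg 8: (-10.8,0) -> (-14.8,0), length = 4
  seg 9: (-14.8,0) -> (-14.8,15), length = 15
  seg 10: (-14.8,15) -> (-14.8,5.4), length = 9.6
  seg 11: (-14.8,5.4) -> (-14.8,15.9), length = 10.5
Total = 84.5

Answer: 84.5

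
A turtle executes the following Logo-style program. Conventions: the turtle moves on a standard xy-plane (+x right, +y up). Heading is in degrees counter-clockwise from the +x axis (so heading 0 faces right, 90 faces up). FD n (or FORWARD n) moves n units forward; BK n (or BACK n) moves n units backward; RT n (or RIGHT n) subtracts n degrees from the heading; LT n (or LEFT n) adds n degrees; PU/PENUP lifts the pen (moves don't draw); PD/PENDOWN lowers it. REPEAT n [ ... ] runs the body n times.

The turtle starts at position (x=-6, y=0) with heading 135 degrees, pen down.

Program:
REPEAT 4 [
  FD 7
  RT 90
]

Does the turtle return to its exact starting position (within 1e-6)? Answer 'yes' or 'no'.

Executing turtle program step by step:
Start: pos=(-6,0), heading=135, pen down
REPEAT 4 [
  -- iteration 1/4 --
  FD 7: (-6,0) -> (-10.95,4.95) [heading=135, draw]
  RT 90: heading 135 -> 45
  -- iteration 2/4 --
  FD 7: (-10.95,4.95) -> (-6,9.899) [heading=45, draw]
  RT 90: heading 45 -> 315
  -- iteration 3/4 --
  FD 7: (-6,9.899) -> (-1.05,4.95) [heading=315, draw]
  RT 90: heading 315 -> 225
  -- iteration 4/4 --
  FD 7: (-1.05,4.95) -> (-6,0) [heading=225, draw]
  RT 90: heading 225 -> 135
]
Final: pos=(-6,0), heading=135, 4 segment(s) drawn

Start position: (-6, 0)
Final position: (-6, 0)
Distance = 0; < 1e-6 -> CLOSED

Answer: yes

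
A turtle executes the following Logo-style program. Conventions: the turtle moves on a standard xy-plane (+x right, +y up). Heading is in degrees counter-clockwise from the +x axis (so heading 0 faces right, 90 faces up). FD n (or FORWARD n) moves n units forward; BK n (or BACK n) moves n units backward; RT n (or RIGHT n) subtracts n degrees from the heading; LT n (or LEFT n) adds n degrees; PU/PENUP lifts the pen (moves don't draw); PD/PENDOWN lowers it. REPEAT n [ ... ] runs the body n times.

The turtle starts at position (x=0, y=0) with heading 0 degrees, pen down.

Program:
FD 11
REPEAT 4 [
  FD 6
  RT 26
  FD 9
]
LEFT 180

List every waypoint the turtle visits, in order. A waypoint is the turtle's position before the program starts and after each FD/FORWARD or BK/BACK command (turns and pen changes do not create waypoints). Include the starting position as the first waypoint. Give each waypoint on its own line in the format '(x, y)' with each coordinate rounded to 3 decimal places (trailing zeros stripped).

Answer: (0, 0)
(11, 0)
(17, 0)
(25.089, -3.945)
(30.482, -6.576)
(36.023, -13.668)
(39.717, -18.396)
(41.588, -27.199)
(42.836, -33.068)
(40.658, -41.801)

Derivation:
Executing turtle program step by step:
Start: pos=(0,0), heading=0, pen down
FD 11: (0,0) -> (11,0) [heading=0, draw]
REPEAT 4 [
  -- iteration 1/4 --
  FD 6: (11,0) -> (17,0) [heading=0, draw]
  RT 26: heading 0 -> 334
  FD 9: (17,0) -> (25.089,-3.945) [heading=334, draw]
  -- iteration 2/4 --
  FD 6: (25.089,-3.945) -> (30.482,-6.576) [heading=334, draw]
  RT 26: heading 334 -> 308
  FD 9: (30.482,-6.576) -> (36.023,-13.668) [heading=308, draw]
  -- iteration 3/4 --
  FD 6: (36.023,-13.668) -> (39.717,-18.396) [heading=308, draw]
  RT 26: heading 308 -> 282
  FD 9: (39.717,-18.396) -> (41.588,-27.199) [heading=282, draw]
  -- iteration 4/4 --
  FD 6: (41.588,-27.199) -> (42.836,-33.068) [heading=282, draw]
  RT 26: heading 282 -> 256
  FD 9: (42.836,-33.068) -> (40.658,-41.801) [heading=256, draw]
]
LT 180: heading 256 -> 76
Final: pos=(40.658,-41.801), heading=76, 9 segment(s) drawn
Waypoints (10 total):
(0, 0)
(11, 0)
(17, 0)
(25.089, -3.945)
(30.482, -6.576)
(36.023, -13.668)
(39.717, -18.396)
(41.588, -27.199)
(42.836, -33.068)
(40.658, -41.801)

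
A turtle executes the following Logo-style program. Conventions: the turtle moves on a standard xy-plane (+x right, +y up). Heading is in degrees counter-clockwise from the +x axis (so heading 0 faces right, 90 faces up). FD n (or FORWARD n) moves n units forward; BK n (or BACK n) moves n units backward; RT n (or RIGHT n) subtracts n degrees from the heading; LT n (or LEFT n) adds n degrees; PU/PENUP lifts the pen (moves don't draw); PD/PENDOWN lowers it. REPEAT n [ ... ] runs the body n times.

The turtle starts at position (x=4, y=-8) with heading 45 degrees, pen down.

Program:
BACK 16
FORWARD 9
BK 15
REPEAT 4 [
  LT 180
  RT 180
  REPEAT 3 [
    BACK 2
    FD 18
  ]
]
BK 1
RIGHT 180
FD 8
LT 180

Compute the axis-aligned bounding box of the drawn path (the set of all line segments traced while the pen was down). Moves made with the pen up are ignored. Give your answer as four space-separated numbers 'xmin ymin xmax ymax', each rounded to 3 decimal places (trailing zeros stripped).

Answer: -12.971 -24.971 124.208 112.208

Derivation:
Executing turtle program step by step:
Start: pos=(4,-8), heading=45, pen down
BK 16: (4,-8) -> (-7.314,-19.314) [heading=45, draw]
FD 9: (-7.314,-19.314) -> (-0.95,-12.95) [heading=45, draw]
BK 15: (-0.95,-12.95) -> (-11.556,-23.556) [heading=45, draw]
REPEAT 4 [
  -- iteration 1/4 --
  LT 180: heading 45 -> 225
  RT 180: heading 225 -> 45
  REPEAT 3 [
    -- iteration 1/3 --
    BK 2: (-11.556,-23.556) -> (-12.971,-24.971) [heading=45, draw]
    FD 18: (-12.971,-24.971) -> (-0.243,-12.243) [heading=45, draw]
    -- iteration 2/3 --
    BK 2: (-0.243,-12.243) -> (-1.657,-13.657) [heading=45, draw]
    FD 18: (-1.657,-13.657) -> (11.071,-0.929) [heading=45, draw]
    -- iteration 3/3 --
    BK 2: (11.071,-0.929) -> (9.657,-2.343) [heading=45, draw]
    FD 18: (9.657,-2.343) -> (22.385,10.385) [heading=45, draw]
  ]
  -- iteration 2/4 --
  LT 180: heading 45 -> 225
  RT 180: heading 225 -> 45
  REPEAT 3 [
    -- iteration 1/3 --
    BK 2: (22.385,10.385) -> (20.971,8.971) [heading=45, draw]
    FD 18: (20.971,8.971) -> (33.698,21.698) [heading=45, draw]
    -- iteration 2/3 --
    BK 2: (33.698,21.698) -> (32.284,20.284) [heading=45, draw]
    FD 18: (32.284,20.284) -> (45.012,33.012) [heading=45, draw]
    -- iteration 3/3 --
    BK 2: (45.012,33.012) -> (43.598,31.598) [heading=45, draw]
    FD 18: (43.598,31.598) -> (56.326,44.326) [heading=45, draw]
  ]
  -- iteration 3/4 --
  LT 180: heading 45 -> 225
  RT 180: heading 225 -> 45
  REPEAT 3 [
    -- iteration 1/3 --
    BK 2: (56.326,44.326) -> (54.912,42.912) [heading=45, draw]
    FD 18: (54.912,42.912) -> (67.64,55.64) [heading=45, draw]
    -- iteration 2/3 --
    BK 2: (67.64,55.64) -> (66.225,54.225) [heading=45, draw]
    FD 18: (66.225,54.225) -> (78.953,66.953) [heading=45, draw]
    -- iteration 3/3 --
    BK 2: (78.953,66.953) -> (77.539,65.539) [heading=45, draw]
    FD 18: (77.539,65.539) -> (90.267,78.267) [heading=45, draw]
  ]
  -- iteration 4/4 --
  LT 180: heading 45 -> 225
  RT 180: heading 225 -> 45
  REPEAT 3 [
    -- iteration 1/3 --
    BK 2: (90.267,78.267) -> (88.853,76.853) [heading=45, draw]
    FD 18: (88.853,76.853) -> (101.581,89.581) [heading=45, draw]
    -- iteration 2/3 --
    BK 2: (101.581,89.581) -> (100.167,88.167) [heading=45, draw]
    FD 18: (100.167,88.167) -> (112.894,100.894) [heading=45, draw]
    -- iteration 3/3 --
    BK 2: (112.894,100.894) -> (111.48,99.48) [heading=45, draw]
    FD 18: (111.48,99.48) -> (124.208,112.208) [heading=45, draw]
  ]
]
BK 1: (124.208,112.208) -> (123.501,111.501) [heading=45, draw]
RT 180: heading 45 -> 225
FD 8: (123.501,111.501) -> (117.844,105.844) [heading=225, draw]
LT 180: heading 225 -> 45
Final: pos=(117.844,105.844), heading=45, 29 segment(s) drawn

Segment endpoints: x in {-12.971, -11.556, -7.314, -1.657, -0.95, -0.243, 4, 9.657, 11.071, 20.971, 22.385, 32.284, 33.698, 43.598, 45.012, 54.912, 56.326, 66.225, 67.64, 77.539, 78.953, 88.853, 90.267, 100.167, 101.581, 111.48, 112.894, 117.844, 123.501, 124.208}, y in {-24.971, -23.556, -19.314, -13.657, -12.95, -12.243, -8, -2.343, -0.929, 8.971, 10.385, 20.284, 21.698, 31.598, 33.012, 42.912, 44.326, 54.225, 55.64, 65.539, 66.953, 76.853, 78.267, 88.167, 89.581, 99.48, 100.894, 105.844, 111.501, 112.208}
xmin=-12.971, ymin=-24.971, xmax=124.208, ymax=112.208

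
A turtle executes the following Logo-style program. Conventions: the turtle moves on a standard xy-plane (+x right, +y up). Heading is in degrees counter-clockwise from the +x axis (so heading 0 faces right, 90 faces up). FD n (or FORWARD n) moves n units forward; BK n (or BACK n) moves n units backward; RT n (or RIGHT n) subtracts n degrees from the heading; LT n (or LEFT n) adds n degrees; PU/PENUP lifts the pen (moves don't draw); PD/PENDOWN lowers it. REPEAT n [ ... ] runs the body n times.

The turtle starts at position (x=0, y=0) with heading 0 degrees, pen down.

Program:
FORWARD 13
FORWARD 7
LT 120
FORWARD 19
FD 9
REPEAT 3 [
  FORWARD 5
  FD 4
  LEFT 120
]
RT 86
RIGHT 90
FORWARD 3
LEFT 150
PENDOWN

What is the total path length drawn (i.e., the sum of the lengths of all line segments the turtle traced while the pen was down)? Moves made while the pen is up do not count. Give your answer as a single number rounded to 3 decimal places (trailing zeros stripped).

Executing turtle program step by step:
Start: pos=(0,0), heading=0, pen down
FD 13: (0,0) -> (13,0) [heading=0, draw]
FD 7: (13,0) -> (20,0) [heading=0, draw]
LT 120: heading 0 -> 120
FD 19: (20,0) -> (10.5,16.454) [heading=120, draw]
FD 9: (10.5,16.454) -> (6,24.249) [heading=120, draw]
REPEAT 3 [
  -- iteration 1/3 --
  FD 5: (6,24.249) -> (3.5,28.579) [heading=120, draw]
  FD 4: (3.5,28.579) -> (1.5,32.043) [heading=120, draw]
  LT 120: heading 120 -> 240
  -- iteration 2/3 --
  FD 5: (1.5,32.043) -> (-1,27.713) [heading=240, draw]
  FD 4: (-1,27.713) -> (-3,24.249) [heading=240, draw]
  LT 120: heading 240 -> 0
  -- iteration 3/3 --
  FD 5: (-3,24.249) -> (2,24.249) [heading=0, draw]
  FD 4: (2,24.249) -> (6,24.249) [heading=0, draw]
  LT 120: heading 0 -> 120
]
RT 86: heading 120 -> 34
RT 90: heading 34 -> 304
FD 3: (6,24.249) -> (7.678,21.762) [heading=304, draw]
LT 150: heading 304 -> 94
PD: pen down
Final: pos=(7.678,21.762), heading=94, 11 segment(s) drawn

Segment lengths:
  seg 1: (0,0) -> (13,0), length = 13
  seg 2: (13,0) -> (20,0), length = 7
  seg 3: (20,0) -> (10.5,16.454), length = 19
  seg 4: (10.5,16.454) -> (6,24.249), length = 9
  seg 5: (6,24.249) -> (3.5,28.579), length = 5
  seg 6: (3.5,28.579) -> (1.5,32.043), length = 4
  seg 7: (1.5,32.043) -> (-1,27.713), length = 5
  seg 8: (-1,27.713) -> (-3,24.249), length = 4
  seg 9: (-3,24.249) -> (2,24.249), length = 5
  seg 10: (2,24.249) -> (6,24.249), length = 4
  seg 11: (6,24.249) -> (7.678,21.762), length = 3
Total = 78

Answer: 78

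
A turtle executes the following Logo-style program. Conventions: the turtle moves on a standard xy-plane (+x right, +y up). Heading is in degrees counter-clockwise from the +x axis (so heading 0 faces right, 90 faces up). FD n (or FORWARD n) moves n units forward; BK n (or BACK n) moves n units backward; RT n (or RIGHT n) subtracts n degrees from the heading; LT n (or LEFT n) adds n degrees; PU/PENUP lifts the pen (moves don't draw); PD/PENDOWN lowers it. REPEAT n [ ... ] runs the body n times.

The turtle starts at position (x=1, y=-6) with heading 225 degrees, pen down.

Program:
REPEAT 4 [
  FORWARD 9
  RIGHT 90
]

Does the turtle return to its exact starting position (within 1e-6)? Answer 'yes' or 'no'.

Executing turtle program step by step:
Start: pos=(1,-6), heading=225, pen down
REPEAT 4 [
  -- iteration 1/4 --
  FD 9: (1,-6) -> (-5.364,-12.364) [heading=225, draw]
  RT 90: heading 225 -> 135
  -- iteration 2/4 --
  FD 9: (-5.364,-12.364) -> (-11.728,-6) [heading=135, draw]
  RT 90: heading 135 -> 45
  -- iteration 3/4 --
  FD 9: (-11.728,-6) -> (-5.364,0.364) [heading=45, draw]
  RT 90: heading 45 -> 315
  -- iteration 4/4 --
  FD 9: (-5.364,0.364) -> (1,-6) [heading=315, draw]
  RT 90: heading 315 -> 225
]
Final: pos=(1,-6), heading=225, 4 segment(s) drawn

Start position: (1, -6)
Final position: (1, -6)
Distance = 0; < 1e-6 -> CLOSED

Answer: yes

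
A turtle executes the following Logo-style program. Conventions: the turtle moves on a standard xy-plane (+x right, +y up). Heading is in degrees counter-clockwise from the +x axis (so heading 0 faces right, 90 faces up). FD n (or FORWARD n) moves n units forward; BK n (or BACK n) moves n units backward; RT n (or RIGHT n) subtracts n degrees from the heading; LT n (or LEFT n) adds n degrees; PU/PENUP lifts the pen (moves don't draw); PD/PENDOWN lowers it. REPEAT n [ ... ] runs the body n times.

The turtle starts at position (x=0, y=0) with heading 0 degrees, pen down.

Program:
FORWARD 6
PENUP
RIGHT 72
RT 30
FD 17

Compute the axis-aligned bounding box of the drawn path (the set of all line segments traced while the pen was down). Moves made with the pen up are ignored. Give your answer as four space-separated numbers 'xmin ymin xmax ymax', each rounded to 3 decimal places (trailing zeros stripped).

Answer: 0 0 6 0

Derivation:
Executing turtle program step by step:
Start: pos=(0,0), heading=0, pen down
FD 6: (0,0) -> (6,0) [heading=0, draw]
PU: pen up
RT 72: heading 0 -> 288
RT 30: heading 288 -> 258
FD 17: (6,0) -> (2.466,-16.629) [heading=258, move]
Final: pos=(2.466,-16.629), heading=258, 1 segment(s) drawn

Segment endpoints: x in {0, 6}, y in {0}
xmin=0, ymin=0, xmax=6, ymax=0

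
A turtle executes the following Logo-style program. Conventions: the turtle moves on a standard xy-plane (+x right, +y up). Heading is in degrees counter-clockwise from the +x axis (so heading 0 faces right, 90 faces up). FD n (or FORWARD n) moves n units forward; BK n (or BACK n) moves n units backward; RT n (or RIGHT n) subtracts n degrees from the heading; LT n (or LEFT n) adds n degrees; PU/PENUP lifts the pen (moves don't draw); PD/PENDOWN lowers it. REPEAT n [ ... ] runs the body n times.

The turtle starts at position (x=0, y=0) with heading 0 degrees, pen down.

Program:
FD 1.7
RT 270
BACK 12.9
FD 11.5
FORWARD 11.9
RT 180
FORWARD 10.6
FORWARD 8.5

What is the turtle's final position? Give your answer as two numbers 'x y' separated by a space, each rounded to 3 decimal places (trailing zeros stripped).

Executing turtle program step by step:
Start: pos=(0,0), heading=0, pen down
FD 1.7: (0,0) -> (1.7,0) [heading=0, draw]
RT 270: heading 0 -> 90
BK 12.9: (1.7,0) -> (1.7,-12.9) [heading=90, draw]
FD 11.5: (1.7,-12.9) -> (1.7,-1.4) [heading=90, draw]
FD 11.9: (1.7,-1.4) -> (1.7,10.5) [heading=90, draw]
RT 180: heading 90 -> 270
FD 10.6: (1.7,10.5) -> (1.7,-0.1) [heading=270, draw]
FD 8.5: (1.7,-0.1) -> (1.7,-8.6) [heading=270, draw]
Final: pos=(1.7,-8.6), heading=270, 6 segment(s) drawn

Answer: 1.7 -8.6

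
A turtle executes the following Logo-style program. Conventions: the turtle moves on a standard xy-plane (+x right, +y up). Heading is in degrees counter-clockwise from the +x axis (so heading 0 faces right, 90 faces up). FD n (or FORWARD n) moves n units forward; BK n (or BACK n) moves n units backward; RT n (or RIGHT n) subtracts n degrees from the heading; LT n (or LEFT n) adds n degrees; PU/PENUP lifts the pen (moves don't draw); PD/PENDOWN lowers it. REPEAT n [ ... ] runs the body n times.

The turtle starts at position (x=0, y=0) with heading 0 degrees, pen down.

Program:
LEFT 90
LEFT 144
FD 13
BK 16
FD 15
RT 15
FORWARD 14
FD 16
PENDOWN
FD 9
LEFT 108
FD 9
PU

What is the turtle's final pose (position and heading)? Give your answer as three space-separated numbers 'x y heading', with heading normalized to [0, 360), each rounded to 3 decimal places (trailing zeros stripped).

Executing turtle program step by step:
Start: pos=(0,0), heading=0, pen down
LT 90: heading 0 -> 90
LT 144: heading 90 -> 234
FD 13: (0,0) -> (-7.641,-10.517) [heading=234, draw]
BK 16: (-7.641,-10.517) -> (1.763,2.427) [heading=234, draw]
FD 15: (1.763,2.427) -> (-7.053,-9.708) [heading=234, draw]
RT 15: heading 234 -> 219
FD 14: (-7.053,-9.708) -> (-17.933,-18.519) [heading=219, draw]
FD 16: (-17.933,-18.519) -> (-30.368,-28.588) [heading=219, draw]
PD: pen down
FD 9: (-30.368,-28.588) -> (-37.362,-34.252) [heading=219, draw]
LT 108: heading 219 -> 327
FD 9: (-37.362,-34.252) -> (-29.814,-39.153) [heading=327, draw]
PU: pen up
Final: pos=(-29.814,-39.153), heading=327, 7 segment(s) drawn

Answer: -29.814 -39.153 327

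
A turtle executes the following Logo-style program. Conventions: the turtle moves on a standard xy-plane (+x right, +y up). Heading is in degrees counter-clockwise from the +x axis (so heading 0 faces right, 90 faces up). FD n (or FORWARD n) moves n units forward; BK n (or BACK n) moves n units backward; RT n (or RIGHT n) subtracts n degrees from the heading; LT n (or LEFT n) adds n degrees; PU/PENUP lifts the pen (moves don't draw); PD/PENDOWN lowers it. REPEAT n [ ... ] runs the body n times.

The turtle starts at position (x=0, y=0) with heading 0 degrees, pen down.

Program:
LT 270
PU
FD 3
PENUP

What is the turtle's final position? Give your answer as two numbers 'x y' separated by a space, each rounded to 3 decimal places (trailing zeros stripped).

Executing turtle program step by step:
Start: pos=(0,0), heading=0, pen down
LT 270: heading 0 -> 270
PU: pen up
FD 3: (0,0) -> (0,-3) [heading=270, move]
PU: pen up
Final: pos=(0,-3), heading=270, 0 segment(s) drawn

Answer: 0 -3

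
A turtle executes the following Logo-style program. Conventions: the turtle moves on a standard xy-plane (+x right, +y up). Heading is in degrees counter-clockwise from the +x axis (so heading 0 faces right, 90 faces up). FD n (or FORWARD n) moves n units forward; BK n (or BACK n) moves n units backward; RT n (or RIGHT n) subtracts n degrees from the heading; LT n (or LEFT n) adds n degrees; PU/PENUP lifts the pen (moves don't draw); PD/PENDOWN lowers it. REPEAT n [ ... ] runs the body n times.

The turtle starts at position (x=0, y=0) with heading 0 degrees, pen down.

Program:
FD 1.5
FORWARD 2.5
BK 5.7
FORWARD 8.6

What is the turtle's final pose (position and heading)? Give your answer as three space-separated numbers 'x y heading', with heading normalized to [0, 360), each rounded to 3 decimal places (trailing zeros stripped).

Answer: 6.9 0 0

Derivation:
Executing turtle program step by step:
Start: pos=(0,0), heading=0, pen down
FD 1.5: (0,0) -> (1.5,0) [heading=0, draw]
FD 2.5: (1.5,0) -> (4,0) [heading=0, draw]
BK 5.7: (4,0) -> (-1.7,0) [heading=0, draw]
FD 8.6: (-1.7,0) -> (6.9,0) [heading=0, draw]
Final: pos=(6.9,0), heading=0, 4 segment(s) drawn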